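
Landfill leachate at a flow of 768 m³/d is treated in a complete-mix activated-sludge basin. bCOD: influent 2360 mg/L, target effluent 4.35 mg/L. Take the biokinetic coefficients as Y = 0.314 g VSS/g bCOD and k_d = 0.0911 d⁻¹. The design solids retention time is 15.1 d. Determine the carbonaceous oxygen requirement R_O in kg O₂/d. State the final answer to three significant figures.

R_O ≈ 1470 kg O₂/d

Observed yield with endogenous decay: Y_obs = Y / (1 + k_d·θ_c) = 0.314 / (1 + 0.0911 × 15.1) = 0.314 / 2.376 = 0.1322 g VSS/g bCOD.
ΔS = 2360 − 4.35 = 2356 mg/L, so the substrate removal rate is 768 × 2356/1000 = 1809 kg bCOD/d.
Biomass synthesised: P_X = Y_obs × 1809 = 239.1 kg VSS/d.
R_O = Q·ΔS − 1.42 P_X = 1809 − 339.6 = 1470 kg O₂/d.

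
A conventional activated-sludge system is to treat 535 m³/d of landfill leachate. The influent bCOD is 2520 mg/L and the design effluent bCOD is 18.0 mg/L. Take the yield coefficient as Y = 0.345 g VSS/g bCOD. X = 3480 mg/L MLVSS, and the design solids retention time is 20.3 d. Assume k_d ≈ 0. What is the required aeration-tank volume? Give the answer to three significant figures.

V ≈ 2690 m³

Biomass mass balance (decay neglected): V·X = Y·Q·(S₀ − S)·θ_c, so V = 0.345 × 535 × (2520 − 18.0) × 20.3 / 3480 = 2694 m³.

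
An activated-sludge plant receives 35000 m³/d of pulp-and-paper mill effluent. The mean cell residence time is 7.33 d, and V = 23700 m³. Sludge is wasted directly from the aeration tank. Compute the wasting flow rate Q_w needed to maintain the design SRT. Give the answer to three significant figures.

With mixed-liquor wasting, θ_c = V/Q_w, so Q_w = V/θ_c = 23700/7.33 = 3233 m³/d.

Q_w ≈ 3230 m³/d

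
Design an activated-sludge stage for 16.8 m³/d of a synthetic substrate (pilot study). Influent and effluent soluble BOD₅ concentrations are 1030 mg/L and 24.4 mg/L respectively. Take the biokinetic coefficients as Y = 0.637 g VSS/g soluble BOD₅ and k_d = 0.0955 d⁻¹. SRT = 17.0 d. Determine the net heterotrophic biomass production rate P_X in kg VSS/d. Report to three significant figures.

The observed yield is Y_obs = Y/(1 + k_d·θ_c) = 0.637 / (1 + 0.0955 × 17.0) = 0.637 / 2.623 = 0.2428 g VSS per g soluble BOD₅ removed.
ΔS = 1030 − 24.4 = 1006 mg/L, so the substrate removal rate is 16.8 × 1006/1000 = 16.89 kg soluble BOD₅/d.
Biomass produced: P_X = Y_obs·Q·ΔS = 0.2428 × 16.89 ≈ 4.102 kg VSS/d.

P_X ≈ 4.10 kg VSS/d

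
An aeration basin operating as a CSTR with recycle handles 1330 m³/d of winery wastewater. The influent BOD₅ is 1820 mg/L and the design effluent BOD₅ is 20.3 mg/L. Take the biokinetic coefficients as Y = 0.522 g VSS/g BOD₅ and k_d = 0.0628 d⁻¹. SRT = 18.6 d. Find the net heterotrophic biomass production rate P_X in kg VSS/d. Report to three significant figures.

The observed yield is Y_obs = Y/(1 + k_d·θ_c) = 0.522 / (1 + 0.0628 × 18.6) = 0.522 / 2.168 = 0.2408 g VSS per g BOD₅ removed.
Q·(S₀ − S) = 1330 × (1820 − 20.3) × 10⁻³ = 2394 kg/d removed.
Net biomass production P_X = Y_obs × Q·(S₀ − S) = 0.2408 × 2394 = 576.3 kg VSS/d.

P_X ≈ 576 kg VSS/d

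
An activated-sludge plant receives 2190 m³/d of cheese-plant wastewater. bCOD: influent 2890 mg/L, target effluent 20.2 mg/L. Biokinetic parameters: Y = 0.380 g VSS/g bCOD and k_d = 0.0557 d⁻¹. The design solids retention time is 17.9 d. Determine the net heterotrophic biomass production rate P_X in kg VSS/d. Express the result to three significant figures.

P_X ≈ 1200 kg VSS/d

The observed yield is Y_obs = Y/(1 + k_d·θ_c) = 0.380 / (1 + 0.0557 × 17.9) = 0.380 / 1.997 = 0.1903 g VSS per g bCOD removed.
ΔS = 2890 − 20.2 = 2870 mg/L, so the substrate removal rate is 2190 × 2870/1000 = 6285 kg bCOD/d.
So the net sludge growth is P_X = 0.1903 × 6285 = 1196 kg VSS/d.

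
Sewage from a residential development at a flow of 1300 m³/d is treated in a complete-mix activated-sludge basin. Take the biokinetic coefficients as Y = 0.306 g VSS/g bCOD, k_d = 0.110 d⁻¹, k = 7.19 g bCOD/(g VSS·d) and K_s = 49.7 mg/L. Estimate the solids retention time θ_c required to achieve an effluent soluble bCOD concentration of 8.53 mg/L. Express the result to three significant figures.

θ_c ≈ 4.71 d

From 1/θ_c = Y·k·S/(K_s + S) − k_d: Y·k·S/(K_s+S) = 0.306 × 7.19 × 8.53 / (49.7 + 8.53) = 0.3223 d⁻¹.
Then 1/θ_c = μ − k_d = 0.3223 − 0.110 = 0.2123 d⁻¹, giving θ_c = 4.710 d.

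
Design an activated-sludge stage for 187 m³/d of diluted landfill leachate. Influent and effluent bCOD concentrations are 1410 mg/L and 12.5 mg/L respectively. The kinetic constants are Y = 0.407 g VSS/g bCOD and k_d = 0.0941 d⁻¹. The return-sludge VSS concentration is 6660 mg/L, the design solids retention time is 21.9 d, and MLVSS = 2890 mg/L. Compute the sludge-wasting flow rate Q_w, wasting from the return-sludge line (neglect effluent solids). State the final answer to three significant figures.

From the SRT design equation V = Y Q (S₀−S) θ_c / [X (1 + k_d θ_c)] = 0.407 × 187 × (1410 − 12.5) × 21.9 / [2890 × (1 + 0.0941 × 21.9)] = 2.33×10^6 / 8846 = 263.3 m³.
Wasting from the return line (neglecting effluent solids): Q_w = V·X / (θ_c·X_r) = 263.3 × 2890 / (21.9 × 6660) = 5.218 m³/d.

Q_w ≈ 5.22 m³/d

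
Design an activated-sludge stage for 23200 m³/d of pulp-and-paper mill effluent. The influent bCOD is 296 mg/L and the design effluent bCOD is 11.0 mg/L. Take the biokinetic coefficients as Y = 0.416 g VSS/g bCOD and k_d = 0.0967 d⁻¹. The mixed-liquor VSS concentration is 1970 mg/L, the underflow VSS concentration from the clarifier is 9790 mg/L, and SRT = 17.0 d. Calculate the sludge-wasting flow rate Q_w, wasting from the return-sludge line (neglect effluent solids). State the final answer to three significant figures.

Steady-state biomass mass balance: V·X·(1 + k_d·θ_c) = Y·Q·(S₀ − S)·θ_c, so V = 0.416 × 23200 × (296 − 11.0) × 17.0 / [1970 × (1 + 0.0967 × 17.0)] = 4.68×10^7 / 5208 = 8978 m³.
θ_c = V·X/(Q_w·X_r) when wasting from the recycle, so Q_w = V·X/(θ_c·X_r) = 8978 × 1970 / (17.0 × 9790) = 106.3 m³/d.

Q_w ≈ 106 m³/d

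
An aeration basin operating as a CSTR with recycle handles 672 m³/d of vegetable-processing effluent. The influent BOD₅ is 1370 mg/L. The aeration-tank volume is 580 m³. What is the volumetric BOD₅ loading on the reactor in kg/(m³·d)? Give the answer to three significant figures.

Applied BOD₅ load per unit volume = Q·S₀/V = (672 × 1370/1000)/580.0 = 1.587 kg BOD₅·m⁻³·d⁻¹.

L_v ≈ 1.59 kg BOD₅/(m³·d)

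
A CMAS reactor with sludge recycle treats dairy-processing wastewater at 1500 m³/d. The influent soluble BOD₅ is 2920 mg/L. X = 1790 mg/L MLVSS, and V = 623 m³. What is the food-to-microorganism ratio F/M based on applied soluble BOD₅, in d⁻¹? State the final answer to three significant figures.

Food-to-microorganism ratio F/M = Q S₀ / (V X) = 1500 × 2920 / (623.0 × 1790) = 3.928 d⁻¹.

F/M ≈ 3.93 d⁻¹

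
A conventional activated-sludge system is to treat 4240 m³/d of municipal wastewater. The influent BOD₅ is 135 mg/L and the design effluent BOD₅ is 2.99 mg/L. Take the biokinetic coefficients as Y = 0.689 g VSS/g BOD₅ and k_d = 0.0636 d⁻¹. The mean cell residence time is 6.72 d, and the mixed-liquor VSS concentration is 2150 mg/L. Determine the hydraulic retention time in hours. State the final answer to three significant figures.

τ ≈ 4.78 h

Steady-state biomass mass balance: V·X·(1 + k_d·θ_c) = Y·Q·(S₀ − S)·θ_c, so V = 0.689 × 4240 × (135 − 2.99) × 6.72 / [2150 × (1 + 0.0636 × 6.72)] = 2.59×10^6 / 3069 = 844.5 m³.
Hydraulic retention time τ = V/Q = 844.5 / 4240 = 0.1992 d = 4.780 h.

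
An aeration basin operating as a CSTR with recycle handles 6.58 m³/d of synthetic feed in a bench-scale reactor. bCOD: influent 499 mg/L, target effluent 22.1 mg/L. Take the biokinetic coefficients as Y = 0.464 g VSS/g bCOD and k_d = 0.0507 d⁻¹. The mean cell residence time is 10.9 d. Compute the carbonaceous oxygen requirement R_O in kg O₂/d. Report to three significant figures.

R_O ≈ 1.81 kg O₂/d

Correct the yield for decay: Y_obs = Y/(1 + k_d θ_c) = 0.464 / (1 + 0.0507 × 10.9) = 0.464 / 1.553 = 0.2988.
ΔS = 499 − 22.1 = 476.9 mg/L, so the substrate removal rate is 6.58 × 476.9/1000 = 3.138 kg bCOD/d.
Biomass synthesised: P_X = Y_obs × 3.138 = 0.9378 kg VSS/d.
R_O = Q·(S₀ − S) − 1.42·P_X = 3.138 − 1.42 × 0.9378 = 1.806 kg O₂/d.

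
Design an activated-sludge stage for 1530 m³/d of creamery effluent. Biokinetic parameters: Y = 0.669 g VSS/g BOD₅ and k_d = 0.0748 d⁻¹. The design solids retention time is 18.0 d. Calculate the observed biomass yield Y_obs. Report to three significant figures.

Observed yield with endogenous decay: Y_obs = Y / (1 + k_d·θ_c) = 0.669 / (1 + 0.0748 × 18.0) = 0.669 / 2.346 = 0.2851 g VSS/g BOD₅.

Y_obs ≈ 0.285 g VSS/g BOD₅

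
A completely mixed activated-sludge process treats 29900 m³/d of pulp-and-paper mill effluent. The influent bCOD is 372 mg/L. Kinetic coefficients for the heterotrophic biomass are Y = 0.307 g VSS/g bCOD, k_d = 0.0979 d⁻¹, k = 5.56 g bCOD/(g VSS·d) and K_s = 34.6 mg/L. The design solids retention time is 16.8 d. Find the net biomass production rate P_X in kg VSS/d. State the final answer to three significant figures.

From the Monod/SRT balance for a CMAS, S = K_s·(1+k_d θ_c)/[θ_c·(Y k − k_d) − 1] = 34.6 × (1 + 0.0979 × 16.8) / [16.8 × (0.307 × 5.56 − 0.0979) − 1] = 91.51 / 26.03 = 3.515 mg/L.
The observed yield is Y_obs = Y/(1 + k_d·θ_c) = 0.307 / (1 + 0.0979 × 16.8) = 0.307 / 2.645 = 0.1161 g VSS per g bCOD removed.
ΔS = 372 − 3.52 = 368.5 mg/L, so the substrate removal rate is 29900 × 368.5/1000 = 11018 kg bCOD/d.
P_X = Y_obs · Q(S₀ − S) = 0.1161 × 11018 = 1279 kg VSS/d.

P_X ≈ 1280 kg VSS/d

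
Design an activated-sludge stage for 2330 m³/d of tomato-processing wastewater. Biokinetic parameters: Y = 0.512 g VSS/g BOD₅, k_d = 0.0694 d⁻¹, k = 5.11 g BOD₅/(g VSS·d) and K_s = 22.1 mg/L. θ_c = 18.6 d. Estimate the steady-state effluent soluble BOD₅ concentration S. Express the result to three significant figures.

For a completely mixed reactor with recycle the Lawrence–McCarty relation gives S = K_s·(1 + k_d·θ_c) / [θ_c·(Y·k − k_d) − 1] = 22.1 × (1 + 0.0694 × 18.6) / [18.6 × (0.512 × 5.11 − 0.0694) − 1] = 50.63 / 46.37 = 1.092 mg/L.

S ≈ 1.09 mg/L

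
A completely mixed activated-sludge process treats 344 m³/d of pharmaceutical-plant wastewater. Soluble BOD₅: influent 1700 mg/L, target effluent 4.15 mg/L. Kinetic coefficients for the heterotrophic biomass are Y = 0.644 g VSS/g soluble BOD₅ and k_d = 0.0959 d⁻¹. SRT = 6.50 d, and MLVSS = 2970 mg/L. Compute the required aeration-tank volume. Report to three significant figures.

V ≈ 506 m³

From the SRT design equation V = Y Q (S₀−S) θ_c / [X (1 + k_d θ_c)] = 0.644 × 344 × (1700 − 4.15) × 6.50 / [2970 × (1 + 0.0959 × 6.50)] = 2.44×10^6 / 4821 = 506.5 m³.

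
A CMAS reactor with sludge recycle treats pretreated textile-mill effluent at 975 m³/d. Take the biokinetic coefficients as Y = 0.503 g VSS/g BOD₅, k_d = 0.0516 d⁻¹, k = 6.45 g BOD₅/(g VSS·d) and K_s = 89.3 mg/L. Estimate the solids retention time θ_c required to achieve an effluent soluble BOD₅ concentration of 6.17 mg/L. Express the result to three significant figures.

At the target effluent, Y k S/(K_s+S) = 0.503×6.45×6.17/95.47 = 0.2097 d⁻¹.
Then 1/θ_c = μ − k_d = 0.2097 − 0.0516 = 0.1581 d⁻¹, giving θ_c = 6.326 d.

θ_c ≈ 6.33 d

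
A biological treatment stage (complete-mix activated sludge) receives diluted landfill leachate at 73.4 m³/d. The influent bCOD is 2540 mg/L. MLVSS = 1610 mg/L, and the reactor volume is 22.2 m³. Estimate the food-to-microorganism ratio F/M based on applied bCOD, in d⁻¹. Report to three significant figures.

F/M ≈ 5.22 d⁻¹

Food-to-microorganism ratio F/M = Q S₀ / (V X) = 73.4 × 2540 / (22.20 × 1610) = 5.216 d⁻¹.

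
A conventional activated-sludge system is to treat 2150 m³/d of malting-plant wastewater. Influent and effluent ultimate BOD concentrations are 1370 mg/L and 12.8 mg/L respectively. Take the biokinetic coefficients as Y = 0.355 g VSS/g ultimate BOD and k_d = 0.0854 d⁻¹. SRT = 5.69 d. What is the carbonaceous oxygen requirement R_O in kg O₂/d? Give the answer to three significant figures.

R_O ≈ 1930 kg O₂/d

Correct the yield for decay: Y_obs = Y/(1 + k_d θ_c) = 0.355 / (1 + 0.0854 × 5.69) = 0.355 / 1.486 = 0.2389.
ΔS = 1370 − 12.8 = 1357 mg/L, so the substrate removal rate is 2150 × 1357/1000 = 2918 kg ultimate BOD/d.
Net sludge production P_X = 0.2389 × 2918 = 697.1 kg VSS/d.
R_O = Q·ΔS − 1.42 P_X = 2918 − 989.9 = 1928 kg O₂/d.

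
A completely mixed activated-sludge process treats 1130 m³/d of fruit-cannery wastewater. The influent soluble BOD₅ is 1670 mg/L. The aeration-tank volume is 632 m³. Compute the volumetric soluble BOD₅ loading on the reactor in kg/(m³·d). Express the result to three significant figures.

L_v ≈ 2.99 kg soluble BOD₅/(m³·d)

Volumetric loading L_v = Q·S₀ / V = 1130 × 1670 g/m³ / 632.0 m³ = 2986 g/(m³·d) = 2.986 kg soluble BOD₅/(m³·d).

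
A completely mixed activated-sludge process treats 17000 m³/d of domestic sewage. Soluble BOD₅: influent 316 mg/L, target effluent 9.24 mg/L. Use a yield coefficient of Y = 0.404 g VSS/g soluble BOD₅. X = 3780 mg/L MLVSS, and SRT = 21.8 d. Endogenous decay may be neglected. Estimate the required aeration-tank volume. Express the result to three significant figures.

V ≈ 12200 m³

With k_d = 0 the design equation reduces to V = Y Q (S₀−S) θ_c / X = 0.404 × 17000 × (316 − 9.24) × 21.8 / 3780 = 12150 m³.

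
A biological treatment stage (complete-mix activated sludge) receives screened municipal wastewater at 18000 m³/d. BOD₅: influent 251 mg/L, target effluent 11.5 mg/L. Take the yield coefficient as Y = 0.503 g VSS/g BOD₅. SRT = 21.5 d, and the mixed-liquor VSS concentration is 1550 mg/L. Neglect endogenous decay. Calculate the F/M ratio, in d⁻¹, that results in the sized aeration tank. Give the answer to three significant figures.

V·X = Y·Q·ΔS·θ_c gives V = 0.503 × 18000 × (251 − 11.5) × 21.5 / 1550 = 30078 m³.
F/M = applied load / biomass = Q·S₀/(V·X) = 18000 × 251 / (30078 × 1550) = 0.09691 d⁻¹.

F/M ≈ 0.0969 d⁻¹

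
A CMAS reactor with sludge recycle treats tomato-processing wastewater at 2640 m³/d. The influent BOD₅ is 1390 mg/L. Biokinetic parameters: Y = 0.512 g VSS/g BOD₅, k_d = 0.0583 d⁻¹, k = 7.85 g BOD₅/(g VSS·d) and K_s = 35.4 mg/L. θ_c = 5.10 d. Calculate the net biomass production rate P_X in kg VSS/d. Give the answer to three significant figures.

Effluent substrate depends only on kinetics and SRT: S = K_s(1 + k_d θ_c) / [θ_c(Yk − k_d) − 1] = 35.4 × (1 + 0.0583 × 5.10) / [5.10 × (0.512 × 7.85 − 0.0583) − 1] = 45.93 / 19.20 = 2.392 mg/L.
Correct the yield for decay: Y_obs = Y/(1 + k_d θ_c) = 0.512 / (1 + 0.0583 × 5.10) = 0.512 / 1.297 = 0.3947.
Substrate removed = Q·(S₀ − S) = 2640 m³/d × (1390 − 2.39) g/m³ = 3.66×10^6 g/d = 3663 kg/d.
So the net sludge growth is P_X = 0.3947 × 3663 = 1446 kg VSS/d.

P_X ≈ 1450 kg VSS/d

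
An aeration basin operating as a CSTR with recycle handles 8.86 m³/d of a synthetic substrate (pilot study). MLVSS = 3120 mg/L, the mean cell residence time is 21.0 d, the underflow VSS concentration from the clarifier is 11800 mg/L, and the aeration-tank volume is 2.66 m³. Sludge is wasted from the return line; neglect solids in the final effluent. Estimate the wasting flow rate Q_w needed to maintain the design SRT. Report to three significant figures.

θ_c = V·X/(Q_w·X_r) when wasting from the recycle, so Q_w = V·X/(θ_c·X_r) = 2.660 × 3120 / (21.0 × 11800) = 0.03349 m³/d.

Q_w ≈ 0.0335 m³/d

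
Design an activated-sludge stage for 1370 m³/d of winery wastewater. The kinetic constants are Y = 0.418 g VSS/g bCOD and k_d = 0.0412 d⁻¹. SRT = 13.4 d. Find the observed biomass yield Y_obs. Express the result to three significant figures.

Y_obs ≈ 0.269 g VSS/g bCOD

Correct the yield for decay: Y_obs = Y/(1 + k_d θ_c) = 0.418 / (1 + 0.0412 × 13.4) = 0.418 / 1.552 = 0.2693.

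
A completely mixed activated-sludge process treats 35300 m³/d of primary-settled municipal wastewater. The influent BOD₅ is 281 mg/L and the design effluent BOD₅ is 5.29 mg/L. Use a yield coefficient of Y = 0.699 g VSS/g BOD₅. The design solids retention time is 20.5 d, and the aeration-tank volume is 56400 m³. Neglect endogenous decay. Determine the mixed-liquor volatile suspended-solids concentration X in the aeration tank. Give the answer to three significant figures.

Without decay, X = Y Q (S₀−S) θ_c / V = 0.699 × 35300 × (281 − 5.29) × 20.5 / 56400 = 2473 mg/L.

X ≈ 2470 mg/L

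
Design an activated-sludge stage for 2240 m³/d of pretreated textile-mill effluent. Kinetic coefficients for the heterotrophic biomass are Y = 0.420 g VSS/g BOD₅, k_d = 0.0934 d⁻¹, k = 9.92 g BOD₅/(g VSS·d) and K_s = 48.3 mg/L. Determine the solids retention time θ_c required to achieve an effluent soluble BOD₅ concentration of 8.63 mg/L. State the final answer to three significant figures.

θ_c ≈ 1.86 d

Specific growth rate at S = 8.63 mg/L: μ = YkS/(K_s+S) = 0.420·9.92·8.63/(48.3+8.63) = 0.6316 d⁻¹.
1/θ_c = 0.6316 − 0.0934 = 0.5382 d⁻¹, so θ_c = 1.858 d.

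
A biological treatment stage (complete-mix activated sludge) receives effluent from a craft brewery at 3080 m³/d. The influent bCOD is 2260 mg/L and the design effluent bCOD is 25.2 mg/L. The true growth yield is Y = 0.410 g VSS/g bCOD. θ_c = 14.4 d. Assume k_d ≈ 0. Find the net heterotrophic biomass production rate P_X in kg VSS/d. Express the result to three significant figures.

Since k_d ≈ 0, Y_obs = Y = 0.410 g VSS/g bCOD.
Q·(S₀ − S) = 3080 × (2260 − 25.2) × 10⁻³ = 6883 kg/d removed.
So the net sludge growth is P_X = 0.4100 × 6883 = 2822 kg VSS/d.

P_X ≈ 2820 kg VSS/d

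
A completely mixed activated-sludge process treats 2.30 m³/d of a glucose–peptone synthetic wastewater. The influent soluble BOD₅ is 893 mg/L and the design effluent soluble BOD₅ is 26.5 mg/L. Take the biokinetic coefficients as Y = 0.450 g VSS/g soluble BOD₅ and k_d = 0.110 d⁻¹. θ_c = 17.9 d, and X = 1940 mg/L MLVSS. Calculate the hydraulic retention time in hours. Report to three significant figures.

Rearranging the biomass balance for a CMAS with decay, V = Y·Q·ΔS·θ_c / [X·(1+k_d θ_c)] = 0.450 × 2.30 × (893 − 26.5) × 17.9 / [1940 × (1 + 0.110 × 17.9)] = 1.61×10^4 / 5760 = 2.787 m³.
Hydraulic retention time τ = V/Q = 2.787 / 2.30 = 1.212 d = 29.08 h.

τ ≈ 29.1 h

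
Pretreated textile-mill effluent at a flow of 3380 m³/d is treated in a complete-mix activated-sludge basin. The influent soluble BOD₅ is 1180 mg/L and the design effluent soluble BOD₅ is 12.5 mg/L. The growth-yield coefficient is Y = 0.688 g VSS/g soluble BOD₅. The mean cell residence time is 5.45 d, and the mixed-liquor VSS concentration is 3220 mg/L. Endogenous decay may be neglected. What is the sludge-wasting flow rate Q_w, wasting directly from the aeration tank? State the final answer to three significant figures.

Q_w ≈ 843 m³/d

Biomass mass balance (decay neglected): V·X = Y·Q·(S₀ − S)·θ_c, so V = 0.688 × 3380 × (1180 − 12.5) × 5.45 / 3220 = 4595 m³.
Wasting from the aeration tank: Q_w = V / θ_c = 4595 / 5.45 = 843.2 m³/d.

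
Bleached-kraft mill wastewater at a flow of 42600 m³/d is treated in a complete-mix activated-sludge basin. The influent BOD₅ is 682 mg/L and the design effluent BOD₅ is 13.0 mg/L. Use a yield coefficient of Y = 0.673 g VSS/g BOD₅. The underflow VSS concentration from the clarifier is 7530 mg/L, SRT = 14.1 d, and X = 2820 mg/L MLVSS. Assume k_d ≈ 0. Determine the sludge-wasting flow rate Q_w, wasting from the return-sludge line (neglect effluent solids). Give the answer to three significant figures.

V·X = Y·Q·ΔS·θ_c gives V = 0.673 × 42600 × (682 − 13.0) × 14.1 / 2820 = 95900 m³.
θ_c = V·X/(Q_w·X_r) when wasting from the recycle, so Q_w = V·X/(θ_c·X_r) = 95900 × 2820 / (14.1 × 7530) = 2547 m³/d.

Q_w ≈ 2550 m³/d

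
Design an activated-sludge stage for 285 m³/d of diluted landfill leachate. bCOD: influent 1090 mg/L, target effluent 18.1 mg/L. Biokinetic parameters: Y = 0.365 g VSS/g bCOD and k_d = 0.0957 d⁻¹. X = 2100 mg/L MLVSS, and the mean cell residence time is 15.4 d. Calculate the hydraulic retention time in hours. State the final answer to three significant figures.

From the SRT design equation V = Y Q (S₀−S) θ_c / [X (1 + k_d θ_c)] = 0.365 × 285 × (1090 − 18.1) × 15.4 / [2100 × (1 + 0.0957 × 15.4)] = 1.72×10^6 / 5195 = 330.5 m³.
τ = V/Q = 330.5/285 = 1.160 d, or 27.84 h.

τ ≈ 27.8 h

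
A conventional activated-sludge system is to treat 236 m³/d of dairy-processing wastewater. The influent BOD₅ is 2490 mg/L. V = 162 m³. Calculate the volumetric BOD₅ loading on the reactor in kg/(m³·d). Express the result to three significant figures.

L_v ≈ 3.63 kg BOD₅/(m³·d)

L_v = Q S₀ / V = 236 × 2490 × 10⁻³ / 162.0 = 3.627 kg/(m³·d).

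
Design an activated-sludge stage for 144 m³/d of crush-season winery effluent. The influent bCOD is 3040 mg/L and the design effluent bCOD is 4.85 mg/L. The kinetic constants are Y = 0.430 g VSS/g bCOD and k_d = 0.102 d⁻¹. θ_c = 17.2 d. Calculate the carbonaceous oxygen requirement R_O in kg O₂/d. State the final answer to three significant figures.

R_O ≈ 340 kg O₂/d

Correct the yield for decay: Y_obs = Y/(1 + k_d θ_c) = 0.430 / (1 + 0.102 × 17.2) = 0.430 / 2.754 = 0.1561.
Mass of bCOD removed per day: Q(S₀ − S) = 144 × 3035 g/m³ = 437.1 kg/d.
P_X = Y_obs·Q·(S₀ − S) = 0.1561 × 437.1 = 68.23 kg VSS/d.
Carbonaceous O₂ demand = substrate oxidised − cell-mass equivalent = 437.1 − 1.42 × 68.23 = 340.2 kg O₂/d.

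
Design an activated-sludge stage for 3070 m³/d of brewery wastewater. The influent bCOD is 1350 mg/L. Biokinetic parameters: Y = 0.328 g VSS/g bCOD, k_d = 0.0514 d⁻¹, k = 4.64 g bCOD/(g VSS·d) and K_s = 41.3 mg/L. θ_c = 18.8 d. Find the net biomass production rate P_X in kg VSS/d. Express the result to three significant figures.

For a completely mixed reactor with recycle the Lawrence–McCarty relation gives S = K_s·(1 + k_d·θ_c) / [θ_c·(Y·k − k_d) − 1] = 41.3 × (1 + 0.0514 × 18.8) / [18.8 × (0.328 × 4.64 − 0.0514) − 1] = 81.21 / 26.65 = 3.048 mg/L.
Observed yield with endogenous decay: Y_obs = Y / (1 + k_d·θ_c) = 0.328 / (1 + 0.0514 × 18.8) = 0.328 / 1.966 = 0.1668 g VSS/g bCOD.
Q·(S₀ − S) = 3070 × (1350 − 3.05) × 10⁻³ = 4135 kg/d removed.
So the net sludge growth is P_X = 0.1668 × 4135 = 689.8 kg VSS/d.

P_X ≈ 690 kg VSS/d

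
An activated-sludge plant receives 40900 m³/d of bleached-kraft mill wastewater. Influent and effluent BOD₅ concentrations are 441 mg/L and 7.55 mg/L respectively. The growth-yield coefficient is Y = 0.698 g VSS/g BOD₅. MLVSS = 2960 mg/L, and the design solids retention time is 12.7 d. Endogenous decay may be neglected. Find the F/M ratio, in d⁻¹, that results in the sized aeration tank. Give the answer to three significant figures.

F/M ≈ 0.115 d⁻¹

Biomass mass balance (decay neglected): V·X = Y·Q·(S₀ − S)·θ_c, so V = 0.698 × 40900 × (441 − 7.55) × 12.7 / 2960 = 53092 m³.
F/M = Q·S₀ / (V·X) = 40900 × 441 / (53092 × 2960) = 0.1148 g BOD₅·(g VSS·d)⁻¹.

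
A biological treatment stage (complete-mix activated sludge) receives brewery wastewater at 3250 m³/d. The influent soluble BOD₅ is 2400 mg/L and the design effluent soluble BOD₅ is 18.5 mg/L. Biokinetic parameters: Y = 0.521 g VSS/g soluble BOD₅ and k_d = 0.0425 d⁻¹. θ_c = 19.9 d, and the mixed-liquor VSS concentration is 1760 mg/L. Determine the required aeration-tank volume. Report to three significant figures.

Rearranging the biomass balance for a CMAS with decay, V = Y·Q·ΔS·θ_c / [X·(1+k_d θ_c)] = 0.521 × 3250 × (2400 − 18.5) × 19.9 / [1760 × (1 + 0.0425 × 19.9)] = 8.02×10^7 / 3249 = 24702 m³.

V ≈ 24700 m³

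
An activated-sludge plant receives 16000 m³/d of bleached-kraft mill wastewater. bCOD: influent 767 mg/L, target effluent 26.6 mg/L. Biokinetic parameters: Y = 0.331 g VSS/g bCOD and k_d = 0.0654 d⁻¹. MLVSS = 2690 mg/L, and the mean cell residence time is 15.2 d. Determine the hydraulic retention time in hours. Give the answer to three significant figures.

Steady-state biomass mass balance: V·X·(1 + k_d·θ_c) = Y·Q·(S₀ − S)·θ_c, so V = 0.331 × 16000 × (767 − 26.6) × 15.2 / [2690 × (1 + 0.0654 × 15.2)] = 5.96×10^7 / 5364 = 11111 m³.
Hydraulic retention time τ = V/Q = 11111 / 16000 = 0.6945 d = 16.67 h.

τ ≈ 16.7 h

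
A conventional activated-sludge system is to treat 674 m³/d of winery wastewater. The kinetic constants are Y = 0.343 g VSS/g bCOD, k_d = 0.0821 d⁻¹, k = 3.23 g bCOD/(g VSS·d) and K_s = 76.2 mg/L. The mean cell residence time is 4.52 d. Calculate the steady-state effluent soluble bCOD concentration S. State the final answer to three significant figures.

S ≈ 28.7 mg/L

Effluent substrate depends only on kinetics and SRT: S = K_s(1 + k_d θ_c) / [θ_c(Yk − k_d) − 1] = 76.2 × (1 + 0.0821 × 4.52) / [4.52 × (0.343 × 3.23 − 0.0821) − 1] = 104.5 / 3.637 = 28.73 mg/L.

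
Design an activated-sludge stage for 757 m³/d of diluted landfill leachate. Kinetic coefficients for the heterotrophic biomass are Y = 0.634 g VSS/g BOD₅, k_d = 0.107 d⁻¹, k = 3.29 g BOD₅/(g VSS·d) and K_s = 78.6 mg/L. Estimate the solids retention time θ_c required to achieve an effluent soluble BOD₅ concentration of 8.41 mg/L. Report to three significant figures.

From 1/θ_c = Y·k·S/(K_s + S) − k_d: Y·k·S/(K_s+S) = 0.634 × 3.29 × 8.41 / (78.6 + 8.41) = 0.2016 d⁻¹.
1/θ_c = 0.2016 − 0.107 = 0.09461 d⁻¹, so θ_c = 10.57 d.

θ_c ≈ 10.6 d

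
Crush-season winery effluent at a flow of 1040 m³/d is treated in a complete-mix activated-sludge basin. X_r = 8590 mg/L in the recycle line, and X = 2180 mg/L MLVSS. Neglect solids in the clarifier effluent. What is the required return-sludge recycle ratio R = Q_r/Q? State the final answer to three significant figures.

Mass balance around the secondary clarifier (neglecting effluent solids): R = X / (X_r − X) = 2180 / (8590 − 2180) = 0.3401.

R ≈ 0.340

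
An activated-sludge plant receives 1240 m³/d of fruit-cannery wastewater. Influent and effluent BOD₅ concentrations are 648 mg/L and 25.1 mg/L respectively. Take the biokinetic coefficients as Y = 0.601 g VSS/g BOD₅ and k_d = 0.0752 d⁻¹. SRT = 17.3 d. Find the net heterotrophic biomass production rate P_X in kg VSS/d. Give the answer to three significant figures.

The observed yield is Y_obs = Y/(1 + k_d·θ_c) = 0.601 / (1 + 0.0752 × 17.3) = 0.601 / 2.301 = 0.2612 g VSS per g BOD₅ removed.
Q·(S₀ − S) = 1240 × (648 − 25.1) × 10⁻³ = 772.4 kg/d removed.
Net biomass production P_X = Y_obs × Q·(S₀ − S) = 0.2612 × 772.4 = 201.7 kg VSS/d.

P_X ≈ 202 kg VSS/d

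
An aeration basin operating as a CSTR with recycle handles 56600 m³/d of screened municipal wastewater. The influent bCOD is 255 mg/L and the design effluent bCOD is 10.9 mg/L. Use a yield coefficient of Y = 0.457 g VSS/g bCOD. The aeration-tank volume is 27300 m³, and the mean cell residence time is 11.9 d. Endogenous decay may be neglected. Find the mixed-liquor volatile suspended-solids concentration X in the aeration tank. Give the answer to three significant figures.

X ≈ 2750 mg/L

From V·X = Y·Q·(S₀ − S)·θ_c (decay neglected): X = 0.457 × 56600 × (255 − 10.9) × 11.9 / 27300 = 2752 mg/L.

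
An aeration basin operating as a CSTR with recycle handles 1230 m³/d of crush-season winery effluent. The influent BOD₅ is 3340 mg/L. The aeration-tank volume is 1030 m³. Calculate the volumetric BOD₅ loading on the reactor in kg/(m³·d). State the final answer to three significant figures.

L_v = Q S₀ / V = 1230 × 3340 × 10⁻³ / 1030 = 3.989 kg/(m³·d).

L_v ≈ 3.99 kg BOD₅/(m³·d)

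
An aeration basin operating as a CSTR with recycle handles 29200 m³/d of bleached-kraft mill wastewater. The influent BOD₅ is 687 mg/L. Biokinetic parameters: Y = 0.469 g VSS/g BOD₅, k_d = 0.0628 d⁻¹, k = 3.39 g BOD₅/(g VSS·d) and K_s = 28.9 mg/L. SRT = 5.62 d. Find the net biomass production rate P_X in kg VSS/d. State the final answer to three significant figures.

P_X ≈ 6900 kg VSS/d

Effluent substrate depends only on kinetics and SRT: S = K_s(1 + k_d θ_c) / [θ_c(Yk − k_d) − 1] = 28.9 × (1 + 0.0628 × 5.62) / [5.62 × (0.469 × 3.39 − 0.0628) − 1] = 39.10 / 7.582 = 5.157 mg/L.
Observed yield with endogenous decay: Y_obs = Y / (1 + k_d·θ_c) = 0.469 / (1 + 0.0628 × 5.62) = 0.469 / 1.353 = 0.3467 g VSS/g BOD₅.
Mass of BOD₅ removed per day: Q(S₀ − S) = 29200 × 681.8 g/m³ = 19910 kg/d.
P_X = Y_obs · Q(S₀ − S) = 0.3467 × 19910 = 6902 kg VSS/d.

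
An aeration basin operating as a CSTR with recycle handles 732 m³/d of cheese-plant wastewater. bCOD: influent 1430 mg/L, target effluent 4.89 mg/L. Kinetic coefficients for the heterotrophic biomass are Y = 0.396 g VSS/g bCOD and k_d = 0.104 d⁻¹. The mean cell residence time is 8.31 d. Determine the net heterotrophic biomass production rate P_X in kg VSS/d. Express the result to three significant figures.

P_X ≈ 222 kg VSS/d

Observed yield with endogenous decay: Y_obs = Y / (1 + k_d·θ_c) = 0.396 / (1 + 0.104 × 8.31) = 0.396 / 1.864 = 0.2124 g VSS/g bCOD.
Substrate removed = Q·(S₀ − S) = 732 m³/d × (1430 − 4.89) g/m³ = 1.04×10^6 g/d = 1043 kg/d.
P_X = Y_obs · Q(S₀ − S) = 0.2124 × 1043 = 221.6 kg VSS/d.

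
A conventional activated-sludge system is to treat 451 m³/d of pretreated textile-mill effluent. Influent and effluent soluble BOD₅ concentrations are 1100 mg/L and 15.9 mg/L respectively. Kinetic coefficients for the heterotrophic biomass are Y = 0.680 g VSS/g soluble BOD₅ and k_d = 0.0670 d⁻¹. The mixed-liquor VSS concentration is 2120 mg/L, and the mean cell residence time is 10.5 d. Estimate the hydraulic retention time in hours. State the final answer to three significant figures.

Rearranging the biomass balance for a CMAS with decay, V = Y·Q·ΔS·θ_c / [X·(1+k_d θ_c)] = 0.680 × 451 × (1100 − 15.9) × 10.5 / [2120 × (1 + 0.0670 × 10.5)] = 3.49×10^6 / 3611 = 966.6 m³.
HRT = V/Q = 966.6 m³ / 451 m³·d⁻¹ = 2.143 d × 24 = 51.44 h.

τ ≈ 51.4 h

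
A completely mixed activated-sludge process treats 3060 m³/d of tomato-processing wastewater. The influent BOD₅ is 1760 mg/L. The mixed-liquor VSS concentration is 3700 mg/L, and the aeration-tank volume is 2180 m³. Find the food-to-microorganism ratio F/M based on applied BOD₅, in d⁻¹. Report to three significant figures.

F/M ≈ 0.668 d⁻¹

Food-to-microorganism ratio F/M = Q S₀ / (V X) = 3060 × 1760 / (2180 × 3700) = 0.6677 d⁻¹.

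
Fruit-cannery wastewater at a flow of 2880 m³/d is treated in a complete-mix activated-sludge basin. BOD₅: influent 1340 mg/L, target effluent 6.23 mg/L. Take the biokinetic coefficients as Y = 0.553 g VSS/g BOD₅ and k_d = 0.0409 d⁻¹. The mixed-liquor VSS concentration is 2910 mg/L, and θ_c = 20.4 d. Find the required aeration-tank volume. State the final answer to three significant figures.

V ≈ 8120 m³

Steady-state biomass mass balance: V·X·(1 + k_d·θ_c) = Y·Q·(S₀ − S)·θ_c, so V = 0.553 × 2880 × (1340 − 6.23) × 20.4 / [2910 × (1 + 0.0409 × 20.4)] = 4.33×10^7 / 5338 = 8118 m³.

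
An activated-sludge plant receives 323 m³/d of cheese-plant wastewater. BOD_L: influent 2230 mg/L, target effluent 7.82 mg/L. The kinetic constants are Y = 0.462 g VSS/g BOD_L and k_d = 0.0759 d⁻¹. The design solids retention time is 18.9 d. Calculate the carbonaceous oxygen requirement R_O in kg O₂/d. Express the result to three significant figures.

R_O ≈ 524 kg O₂/d

Y_obs = Y / (1 + k_d θ_c) = 0.462 / (1 + 0.0759 × 18.9) = 0.462 / 2.435 = 0.1898.
ΔS = 2230 − 7.82 = 2222 mg/L, so the substrate removal rate is 323 × 2222/1000 = 717.8 kg BOD_L/d.
Biomass synthesised: P_X = Y_obs × 717.8 = 136.2 kg VSS/d.
Carbonaceous O₂ demand = substrate oxidised − cell-mass equivalent = 717.8 − 1.42 × 136.2 = 524.3 kg O₂/d.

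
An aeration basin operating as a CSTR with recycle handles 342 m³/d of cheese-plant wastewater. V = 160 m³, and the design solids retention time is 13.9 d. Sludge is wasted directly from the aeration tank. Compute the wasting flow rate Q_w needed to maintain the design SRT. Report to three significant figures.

With mixed-liquor wasting, θ_c = V/Q_w, so Q_w = V/θ_c = 160.0/13.9 = 11.51 m³/d.

Q_w ≈ 11.5 m³/d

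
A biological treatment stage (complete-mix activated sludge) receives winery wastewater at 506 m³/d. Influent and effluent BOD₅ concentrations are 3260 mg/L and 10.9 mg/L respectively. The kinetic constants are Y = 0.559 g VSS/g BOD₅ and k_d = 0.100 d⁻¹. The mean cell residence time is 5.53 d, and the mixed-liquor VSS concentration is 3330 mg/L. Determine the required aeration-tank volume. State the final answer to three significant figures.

V ≈ 983 m³

From the SRT design equation V = Y Q (S₀−S) θ_c / [X (1 + k_d θ_c)] = 0.559 × 506 × (3260 − 10.9) × 5.53 / [3330 × (1 + 0.100 × 5.53)] = 5.08×10^6 / 5171 = 982.7 m³.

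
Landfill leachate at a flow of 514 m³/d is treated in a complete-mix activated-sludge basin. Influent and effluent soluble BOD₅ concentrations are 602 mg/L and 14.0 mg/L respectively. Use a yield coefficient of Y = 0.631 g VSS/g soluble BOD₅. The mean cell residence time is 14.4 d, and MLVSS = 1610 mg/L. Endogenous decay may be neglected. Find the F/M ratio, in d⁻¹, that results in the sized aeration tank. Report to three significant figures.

F/M ≈ 0.113 d⁻¹

With k_d = 0 the design equation reduces to V = Y Q (S₀−S) θ_c / X = 0.631 × 514 × (602 − 14.0) × 14.4 / 1610 = 1706 m³.
F/M = applied load / biomass = Q·S₀/(V·X) = 514 × 602 / (1706 × 1610) = 0.1127 d⁻¹.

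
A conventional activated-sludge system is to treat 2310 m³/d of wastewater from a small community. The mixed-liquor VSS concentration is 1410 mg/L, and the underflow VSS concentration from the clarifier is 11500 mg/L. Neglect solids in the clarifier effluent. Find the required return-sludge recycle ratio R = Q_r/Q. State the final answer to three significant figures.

R ≈ 0.140

R = Q_r/Q = X/(X_r − X) = 1410 / (11500 − 1410) = 0.1397.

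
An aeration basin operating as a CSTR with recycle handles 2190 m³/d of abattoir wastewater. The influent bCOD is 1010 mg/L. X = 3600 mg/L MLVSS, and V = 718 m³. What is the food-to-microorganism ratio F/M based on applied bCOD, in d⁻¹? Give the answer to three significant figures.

F/M = Q·S₀ / (V·X) = 2190 × 1010 / (718.0 × 3600) = 0.8557 g bCOD·(g VSS·d)⁻¹.

F/M ≈ 0.856 d⁻¹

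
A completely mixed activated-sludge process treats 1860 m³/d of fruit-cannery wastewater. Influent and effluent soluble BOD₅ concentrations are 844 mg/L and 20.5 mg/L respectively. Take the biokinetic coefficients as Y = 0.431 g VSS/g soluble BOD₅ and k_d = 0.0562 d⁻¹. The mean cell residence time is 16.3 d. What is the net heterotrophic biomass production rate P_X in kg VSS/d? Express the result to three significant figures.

Y_obs = Y / (1 + k_d θ_c) = 0.431 / (1 + 0.0562 × 16.3) = 0.431 / 1.916 = 0.2249.
Mass of soluble BOD₅ removed per day: Q(S₀ − S) = 1860 × 823.5 g/m³ = 1532 kg/d.
P_X = Y_obs · Q(S₀ − S) = 0.2249 × 1532 = 344.5 kg VSS/d.

P_X ≈ 345 kg VSS/d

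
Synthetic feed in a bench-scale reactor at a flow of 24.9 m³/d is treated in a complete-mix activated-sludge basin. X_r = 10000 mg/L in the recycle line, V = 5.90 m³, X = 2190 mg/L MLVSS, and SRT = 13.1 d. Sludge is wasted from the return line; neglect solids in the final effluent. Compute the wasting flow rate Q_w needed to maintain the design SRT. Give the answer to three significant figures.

Wasting from the return line (neglecting effluent solids): Q_w = V·X / (θ_c·X_r) = 5.900 × 2190 / (13.1 × 10000) = 0.09863 m³/d.

Q_w ≈ 0.0986 m³/d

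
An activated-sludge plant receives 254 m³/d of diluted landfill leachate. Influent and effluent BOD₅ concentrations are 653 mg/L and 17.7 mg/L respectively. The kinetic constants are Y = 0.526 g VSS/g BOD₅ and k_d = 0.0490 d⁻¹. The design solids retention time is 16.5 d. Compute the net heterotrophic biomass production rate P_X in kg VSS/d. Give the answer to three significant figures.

P_X ≈ 46.9 kg VSS/d

Observed yield with endogenous decay: Y_obs = Y / (1 + k_d·θ_c) = 0.526 / (1 + 0.0490 × 16.5) = 0.526 / 1.808 = 0.2908 g VSS/g BOD₅.
Mass of BOD₅ removed per day: Q(S₀ − S) = 254 × 635.3 g/m³ = 161.4 kg/d.
Biomass produced: P_X = Y_obs·Q·ΔS = 0.2908 × 161.4 ≈ 46.93 kg VSS/d.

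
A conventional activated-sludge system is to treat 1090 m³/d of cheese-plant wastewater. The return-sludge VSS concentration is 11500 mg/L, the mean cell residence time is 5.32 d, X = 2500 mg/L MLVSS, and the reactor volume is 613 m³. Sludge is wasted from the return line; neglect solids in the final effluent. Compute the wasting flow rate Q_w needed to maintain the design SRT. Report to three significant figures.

θ_c = V·X/(Q_w·X_r) when wasting from the recycle, so Q_w = V·X/(θ_c·X_r) = 613.0 × 2500 / (5.32 × 11500) = 25.05 m³/d.

Q_w ≈ 25.0 m³/d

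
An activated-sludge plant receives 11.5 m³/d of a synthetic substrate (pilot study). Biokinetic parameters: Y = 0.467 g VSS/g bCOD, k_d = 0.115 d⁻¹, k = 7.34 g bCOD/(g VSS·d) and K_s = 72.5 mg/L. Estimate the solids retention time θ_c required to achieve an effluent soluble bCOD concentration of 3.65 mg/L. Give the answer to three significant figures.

Specific growth rate at S = 3.65 mg/L: μ = YkS/(K_s+S) = 0.467·7.34·3.65/(72.5+3.65) = 0.1643 d⁻¹.
Then 1/θ_c = μ − k_d = 0.1643 − 0.115 = 0.04930 d⁻¹, giving θ_c = 20.28 d.

θ_c ≈ 20.3 d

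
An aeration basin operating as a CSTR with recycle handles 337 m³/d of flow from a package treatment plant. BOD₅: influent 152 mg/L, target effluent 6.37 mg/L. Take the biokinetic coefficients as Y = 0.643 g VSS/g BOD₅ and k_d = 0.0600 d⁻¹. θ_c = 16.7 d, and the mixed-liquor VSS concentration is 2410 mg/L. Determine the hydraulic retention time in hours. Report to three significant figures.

τ ≈ 7.78 h

Rearranging the biomass balance for a CMAS with decay, V = Y·Q·ΔS·θ_c / [X·(1+k_d θ_c)] = 0.643 × 337 × (152 − 6.37) × 16.7 / [2410 × (1 + 0.0600 × 16.7)] = 5.27×10^5 / 4825 = 109.2 m³.
Hydraulic retention time τ = V/Q = 109.2 / 337 = 0.3241 d = 7.779 h.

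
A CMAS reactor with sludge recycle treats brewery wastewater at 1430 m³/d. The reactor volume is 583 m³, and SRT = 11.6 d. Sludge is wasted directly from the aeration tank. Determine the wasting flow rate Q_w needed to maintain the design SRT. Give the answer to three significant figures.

With mixed-liquor wasting, θ_c = V/Q_w, so Q_w = V/θ_c = 583.0/11.6 = 50.26 m³/d.

Q_w ≈ 50.3 m³/d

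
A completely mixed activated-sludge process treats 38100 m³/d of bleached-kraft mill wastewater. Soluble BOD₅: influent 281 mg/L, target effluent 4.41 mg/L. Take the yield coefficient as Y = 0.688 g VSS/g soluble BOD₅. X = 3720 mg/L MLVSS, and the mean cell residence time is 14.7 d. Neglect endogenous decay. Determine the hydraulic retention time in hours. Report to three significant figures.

τ ≈ 18.0 h

With k_d = 0 the design equation reduces to V = Y Q (S₀−S) θ_c / X = 0.688 × 38100 × (281 − 4.41) × 14.7 / 3720 = 28650 m³.
τ = V/Q = 28650/38100 = 0.7520 d, or 18.05 h.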